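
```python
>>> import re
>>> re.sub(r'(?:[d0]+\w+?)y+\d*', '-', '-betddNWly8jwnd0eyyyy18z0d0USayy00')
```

The `?` after the quantifier makes it lazy — it takes as little as possible before letting the rest of the pattern try.
`sub` substitutes '-' at each match site.

'-bet-jwn-z-'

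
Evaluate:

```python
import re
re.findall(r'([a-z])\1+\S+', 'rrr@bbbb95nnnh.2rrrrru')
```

['r']

`\1` is not a pattern — it's the concrete string captured by group 1, re-applied verbatim.
Walking the string: at [0:22] match 'rrr@bbbb95nnnh.2rrrrru', group 1 = 'r'.
With a single group, `findall` returns only what that group captured — 1 item.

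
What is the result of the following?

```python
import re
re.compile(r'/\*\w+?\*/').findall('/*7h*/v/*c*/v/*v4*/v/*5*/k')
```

Walking the string: at [0:6] → '/*7h*/'; at [7:12] → '/*c*/'; at [13:19] → '/*v4*/'; at [20:25] → '/*5*/'.
No capturing groups, so `findall` returns the 4 full match strings.

['/*7h*/', '/*c*/', '/*v4*/', '/*5*/']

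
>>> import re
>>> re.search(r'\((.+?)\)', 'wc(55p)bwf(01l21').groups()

('55p',)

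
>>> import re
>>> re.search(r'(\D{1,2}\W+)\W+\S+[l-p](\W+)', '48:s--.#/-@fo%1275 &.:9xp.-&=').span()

(2, 14)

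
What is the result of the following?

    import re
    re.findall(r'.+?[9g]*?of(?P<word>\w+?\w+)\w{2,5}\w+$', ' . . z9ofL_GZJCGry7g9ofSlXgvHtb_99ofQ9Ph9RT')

The pattern matches one or more of any character (lazy), then zero or more of one of [9g] (lazy), then the literal 'of'; then one or more of a word character (lazy), then one or more of a word character (captured as 'word'); then 2 to 5 of a word character, then one or more of a word character; then anchored at the end.
Lazy quantifiers expand one character at a time until the remainder of the pattern can match.
Scanning left to right: at [0:43] match ' . . z9ofL_GZJCGry7g9ofSlXgvHtb_99ofQ9Ph9RT', group 1 = 'L_GZJCGry7g9ofSlXgvHtb_99ofQ9Ph'.
Because there's exactly one group, `findall` drops the full match and keeps group 1 from the one hit.

['L_GZJCGry7g9ofSlXgvHtb_99ofQ9Ph']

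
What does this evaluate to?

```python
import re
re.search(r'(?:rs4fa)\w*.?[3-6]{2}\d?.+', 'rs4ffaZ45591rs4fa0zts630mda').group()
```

Pattern: the literal 'rs4', then the literal 'fa' (non-capturing group); then zero or more of a word character, then optionally any character; then exactly 2 of a character in [3-6], then optionally a digit, then one or more of any character.
The match spans [12:27] → 'rs4fa0zts630mda'.

'rs4fa0zts630mda'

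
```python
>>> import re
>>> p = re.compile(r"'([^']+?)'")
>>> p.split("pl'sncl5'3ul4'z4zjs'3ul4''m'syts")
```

['pl', 'sncl5', '3ul4', 'z4zjs', "3ul4'", 'm', 'syts']

Matches to split on: at [2:9] → "'sncl5'"; at [13:20] → "'z4zjs'"; at [25:28] → "'m'".
`re.split` interleaves the captured-group text with the surrounding fragments.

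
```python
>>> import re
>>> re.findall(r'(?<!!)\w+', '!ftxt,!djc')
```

['txt', 'jc']

A negative assertion filters positions out without eating any characters.
Scanning left to right: at [2:5] → 'txt'; at [8:10] → 'jc'.
Since nothing is captured, `findall` lists the 2 matched substrings directly.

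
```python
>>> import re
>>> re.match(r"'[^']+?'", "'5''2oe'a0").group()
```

`re.match` only tries the pattern at the start of the string.
The match spans [0:3] → "'5'".

"'5'"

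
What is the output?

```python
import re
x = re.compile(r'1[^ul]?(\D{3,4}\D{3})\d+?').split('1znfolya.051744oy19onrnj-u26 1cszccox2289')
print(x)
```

Pattern: the literal '1', then optionally any character except [ul]; then 3 to 4 of a non-digit, then exactly 3 of a non-digit (captured); then one or more of a digit (lazy).
Because the quantifier is non-greedy, it stops expanding at the earliest point where the rest of the pattern can succeed.
Matches to split on: at [0:10] → '1znfolya.0'; at [17:27] → '19onrnj-u2'; at [29:38] → '1cszccox2'.
The group in the pattern means `split` returns the separators' captures alongside the pieces.

['', 'nfolya.', '51744oy', 'onrnj-u', '6 ', 'szccox', '289']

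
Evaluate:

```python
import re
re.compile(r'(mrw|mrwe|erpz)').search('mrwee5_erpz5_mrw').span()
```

(0, 3)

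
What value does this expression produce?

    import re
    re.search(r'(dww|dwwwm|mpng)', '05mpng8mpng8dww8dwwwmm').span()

(2, 6)

The match spans [2:6] → 'mpng'.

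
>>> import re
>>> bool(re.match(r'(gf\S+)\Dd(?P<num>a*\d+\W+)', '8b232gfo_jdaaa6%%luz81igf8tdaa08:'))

False

`re.match` only tries the pattern at the start of the string.
Here position 0 doesn't satisfy it, so the call returns None, and `bool(None)` is False.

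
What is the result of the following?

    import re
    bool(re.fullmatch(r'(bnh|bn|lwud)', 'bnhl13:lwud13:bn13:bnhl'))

For `fullmatch`, every character of the input must be accounted for by the pattern.
Here the pattern can't cover the whole string, so the call returns None, and `bool(None)` is False.

False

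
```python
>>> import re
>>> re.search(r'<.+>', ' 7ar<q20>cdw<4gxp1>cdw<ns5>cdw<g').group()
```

'<q20>cdw<4gxp1>cdw<ns5>'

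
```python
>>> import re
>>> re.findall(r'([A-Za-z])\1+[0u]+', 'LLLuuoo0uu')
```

`\1` has to match the exact text group 1 already captured.
Walking the string: at [0:5] match 'LLLuu', group 1 = 'L'; at [5:10] match 'oo0uu', group 1 = 'o'.
One capturing group, so `findall` returns just the captured substring from each match — 2 in all.

['L', 'o']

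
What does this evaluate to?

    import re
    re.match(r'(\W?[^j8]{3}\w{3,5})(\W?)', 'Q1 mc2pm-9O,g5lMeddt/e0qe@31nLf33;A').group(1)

The match spans [0:9] → 'Q1 mc2pm-'.
Captured: group 1 = 'Q1 mc2pm', group 2 = '-'.

'Q1 mc2pm'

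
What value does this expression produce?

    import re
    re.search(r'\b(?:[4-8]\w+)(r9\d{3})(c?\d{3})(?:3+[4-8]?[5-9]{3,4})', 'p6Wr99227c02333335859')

Pattern: a word boundary (`\b`, zero-width); then a character in [4-8], then one or more of a word character (non-capturing group); then the literal 'r9', then exactly 3 of a digit (captured); then optionally the literal 'c', then exactly 3 of a digit (captured); then one or more of the literal '3', then optionally a character in [4-8], then 3 to 4 of a character in [5-9] (non-capturing group).
Unlike `match`, `search` isn't anchored — it looks for the pattern anywhere in the string.
Here the pattern never matches, so the call returns None.

None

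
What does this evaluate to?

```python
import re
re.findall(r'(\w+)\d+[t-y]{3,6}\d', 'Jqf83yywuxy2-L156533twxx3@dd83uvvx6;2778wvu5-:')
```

['Jqf8', 'L15653', 'dd8', '277']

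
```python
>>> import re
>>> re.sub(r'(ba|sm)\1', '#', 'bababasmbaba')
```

'#basm#'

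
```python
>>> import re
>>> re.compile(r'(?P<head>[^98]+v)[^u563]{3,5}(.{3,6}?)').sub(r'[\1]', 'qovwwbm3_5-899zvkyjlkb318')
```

'[qov]-899[zv]8'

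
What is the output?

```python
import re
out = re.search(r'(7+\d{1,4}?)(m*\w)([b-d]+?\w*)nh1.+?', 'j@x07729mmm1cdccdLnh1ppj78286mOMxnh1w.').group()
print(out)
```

7729mmm1cdccdLnh1ppj78286mOMxnh1w

Because the quantifier is non-greedy, it stops expanding at the earliest point where the rest of the pattern can succeed.
The match spans [4:37] → '7729mmm1cdccdLnh1ppj78286mOMxnh1w'.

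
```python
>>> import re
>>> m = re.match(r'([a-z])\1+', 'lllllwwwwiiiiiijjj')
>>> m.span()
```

(0, 5)

The backreference `\1` re-matches whatever the first group consumed, character for character.
With `match`, the pattern is implicitly anchored at the beginning.
The match spans [0:5] → 'lllll'.
Captured: group 1 = 'l'.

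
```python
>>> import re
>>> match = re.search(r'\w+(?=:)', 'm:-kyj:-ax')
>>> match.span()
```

(0, 1)

The positive lookaround only admits positions where the adjacent text matches; those characters stay outside the span.
`re.search` scans for the first position where the pattern succeeds.
The match spans [0:1] → 'm'.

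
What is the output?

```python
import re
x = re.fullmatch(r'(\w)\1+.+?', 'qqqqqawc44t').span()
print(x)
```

(0, 11)

`re.fullmatch` is like wrapping the pattern in `^…$` (in single-line mode).
The match spans [0:11] → 'qqqqqawc44t'.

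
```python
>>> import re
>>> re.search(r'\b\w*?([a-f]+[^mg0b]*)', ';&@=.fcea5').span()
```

Pattern: a word boundary (`\b`, zero-width); then zero or more of a word character (lazy); then one or more of a character in [a-f], then zero or more of any character except [mg0b] (captured).
`search` walks the string left to right and returns the first match it finds.
The match spans [5:10] → 'fcea5'.
Captured: group 1 = 'fcea5'.

(5, 10)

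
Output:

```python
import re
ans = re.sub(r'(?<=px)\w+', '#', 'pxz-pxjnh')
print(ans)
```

px#-px#

The lookaround is zero-width — it requires the adjacent text to match without consuming it, so the asserted text isn't part of the match.
Matches: at [2:3] → 'z'; at [6:9] → 'jnh'.
Every occurrence is swapped for '#'.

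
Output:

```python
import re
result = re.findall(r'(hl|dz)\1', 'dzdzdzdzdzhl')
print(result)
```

['dz', 'dz']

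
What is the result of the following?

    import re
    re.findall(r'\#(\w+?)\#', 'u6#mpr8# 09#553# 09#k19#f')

With a single group, `findall` returns only what that group captured — 3 items.

['mpr8', '553', 'k19']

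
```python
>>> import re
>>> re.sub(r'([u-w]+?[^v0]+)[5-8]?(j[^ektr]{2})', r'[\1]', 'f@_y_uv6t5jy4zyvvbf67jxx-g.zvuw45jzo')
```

'f@_y_[uv6t5]zy[vvbf67]-g.z[vuw45]'

This matches one or more of a character in [u-w] (lazy), then one or more of any character except [v0] (captured); then optionally a character in [5-8]; then the literal 'j', then exactly 2 of any character except [ektr] (captured).
Matches: at [5:13] → 'uv6t5jy4'; at [15:24] → 'vvbf67jxx'; at [28:36] → 'vuw45jzo'.
`\1` in the replacement pulls in group 1's text for each match.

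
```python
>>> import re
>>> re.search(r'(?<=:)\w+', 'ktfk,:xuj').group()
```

'xuj'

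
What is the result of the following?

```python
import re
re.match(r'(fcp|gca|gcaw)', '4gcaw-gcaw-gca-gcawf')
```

With `match`, the pattern is implicitly anchored at the beginning.
Here position 0 doesn't satisfy it, so the call returns None.

None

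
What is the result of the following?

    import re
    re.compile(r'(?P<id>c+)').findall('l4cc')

With a single group, `findall` returns only what that group captured — 1 item.

['cc']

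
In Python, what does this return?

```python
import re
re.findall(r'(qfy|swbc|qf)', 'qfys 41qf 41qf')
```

['qfy', 'qf', 'qf']

Branches in `(...|...)` are attempted left-to-right; the first branch that allows the whole pattern to succeed is taken.
Matches: at [0:3] match 'qfy', group 1 = 'qfy'; at [7:9] match 'qf', group 1 = 'qf'; at [12:14] match 'qf', group 1 = 'qf'.
With a single group, `findall` returns only what that group captured — 3 items.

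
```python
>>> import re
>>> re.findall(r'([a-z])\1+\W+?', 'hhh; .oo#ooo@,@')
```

['h', 'o', 'o']

`\1` is not a pattern — it's the concrete string captured by group 1, re-applied verbatim.
Walking the string: at [0:4] match 'hhh;', group 1 = 'h'; at [6:9] match 'oo#', group 1 = 'o'; at [9:13] match 'ooo@', group 1 = 'o'.
With a single group, `findall` returns only what that group captured — 3 items.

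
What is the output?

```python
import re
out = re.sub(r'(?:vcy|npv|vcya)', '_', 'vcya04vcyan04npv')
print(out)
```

Alternation isn't longest-match — the leftmost alternative that fits at this position is chosen.
Every occurrence is swapped for '_'.

_a04_an04_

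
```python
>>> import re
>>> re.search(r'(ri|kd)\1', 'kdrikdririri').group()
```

'riri'

`\1` has to match the exact text group 1 already captured.
The match spans [6:10] → 'riri'.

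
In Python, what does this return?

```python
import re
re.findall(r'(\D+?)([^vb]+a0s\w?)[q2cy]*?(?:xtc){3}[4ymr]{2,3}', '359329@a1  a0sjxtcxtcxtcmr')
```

[('@', 'a1  a0sj')]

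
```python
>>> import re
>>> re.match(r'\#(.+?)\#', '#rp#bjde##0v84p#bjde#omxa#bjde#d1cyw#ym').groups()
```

The match spans [0:4] → '#rp#'.
Captured: group 1 = 'rp'.

('rp',)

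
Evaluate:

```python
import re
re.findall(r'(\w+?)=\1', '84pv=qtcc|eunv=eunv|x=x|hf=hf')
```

`\1` has to match the exact text group 1 already captured.
Matches: at [10:19] match 'eunv=eunv', group 1 = 'eunv'; at [20:23] match 'x=x', group 1 = 'x'; at [24:29] match 'hf=hf', group 1 = 'hf'.
`findall` collects group 1 from each match (3 total).

['eunv', 'x', 'hf']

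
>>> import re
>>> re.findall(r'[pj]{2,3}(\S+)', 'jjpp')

Pattern: 2 to 3 of one of [pj]; then one or more of a non-whitespace character (captured).
Scanning left to right: at [0:4] match 'jjpp', group 1 = 'p'.
With a single group, `findall` returns only what that group captured — 1 item.

['p']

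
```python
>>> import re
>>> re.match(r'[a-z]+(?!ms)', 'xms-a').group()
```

'xms'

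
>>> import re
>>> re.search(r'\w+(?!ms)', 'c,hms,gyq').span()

(0, 1)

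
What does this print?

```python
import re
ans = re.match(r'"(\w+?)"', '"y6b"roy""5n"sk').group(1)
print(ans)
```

The match spans [0:5] → '"y6b"'.
Captured: group 1 = 'y6b'.

y6b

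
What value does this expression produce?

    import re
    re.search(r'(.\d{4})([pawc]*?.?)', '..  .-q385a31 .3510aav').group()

This matches any character, then exactly 4 of a digit (captured); then zero or more of one of [pawc] (lazy), then optionally any character (captured).
A non-greedy quantifier consumes as few characters as it can — just enough that the remainder of the pattern still matches from where it stops; whatever follows it matches normally.
Unlike `match`, `search` isn't anchored — it looks for the pattern anywhere in the string.
The match spans [14:20] → '.3510a'.
Captured: group 1 = '.3510', group 2 = 'a'.

'.3510a'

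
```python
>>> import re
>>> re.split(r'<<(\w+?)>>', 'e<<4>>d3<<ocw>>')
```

Because the pattern has a capturing group, `split` also inserts each captured text between the pieces.

['e', '4', 'd3', 'ocw', '']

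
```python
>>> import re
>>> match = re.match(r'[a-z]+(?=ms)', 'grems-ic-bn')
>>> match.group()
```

'gre'

The positive lookaround only admits positions where the adjacent text matches; those characters stay outside the span.
`match` is anchored at position 0; if the pattern doesn't fit there, it returns None.
The match spans [0:3] → 'gre'.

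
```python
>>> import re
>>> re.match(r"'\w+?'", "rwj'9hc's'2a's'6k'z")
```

None

With `match`, the pattern is implicitly anchored at the beginning.
Here position 0 doesn't satisfy it, so the call returns None.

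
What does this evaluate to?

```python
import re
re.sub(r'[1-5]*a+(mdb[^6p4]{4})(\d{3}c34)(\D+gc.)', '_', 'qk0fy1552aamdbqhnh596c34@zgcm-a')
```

'qk0fy_-a'

This matches zero or more of a character in [1-5], then one or more of a literal 'a'; then the literal 'mdb', then exactly 4 of any character except [6p4] (captured); then exactly 3 of a digit, then the literal 'c34' (captured); then one or more of a non-digit, then the literal 'gc', then any character (captured).
Matches: at [5:29] → '1552aamdbqhnh596c34@zgcm'.
Each match is replaced by '_'.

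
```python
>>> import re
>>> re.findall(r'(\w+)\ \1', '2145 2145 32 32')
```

['2145', '32']

`\1` is not a pattern — it's the concrete string captured by group 1, re-applied verbatim.
With a single group, `findall` returns only what that group captured — 2 items.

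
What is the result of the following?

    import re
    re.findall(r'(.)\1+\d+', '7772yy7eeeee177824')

The backreference `\1` re-matches whatever the first group consumed, character for character.
Scanning left to right: at [0:4] match '7772', group 1 = '7'; at [4:7] match 'yy7', group 1 = 'y'; at [7:18] match 'eeeee177824', group 1 = 'e'.
`findall` collects group 1 from each match (3 total).

['7', 'y', 'e']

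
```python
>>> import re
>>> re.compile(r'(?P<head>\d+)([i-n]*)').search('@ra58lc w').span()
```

(3, 6)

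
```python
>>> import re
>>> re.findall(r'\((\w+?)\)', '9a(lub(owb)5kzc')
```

Matches: at [6:11] match '(owb)', group 1 = 'owb'.
One capturing group, so `findall` returns just the captured substring from the one match — 1 in all.

['owb']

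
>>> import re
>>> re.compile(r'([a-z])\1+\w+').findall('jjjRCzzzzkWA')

`\1` has to match the exact text group 1 already captured.
Matches: at [0:12] match 'jjjRCzzzzkWA', group 1 = 'j'.
`findall` collects group 1 from the one match (1 total).

['j']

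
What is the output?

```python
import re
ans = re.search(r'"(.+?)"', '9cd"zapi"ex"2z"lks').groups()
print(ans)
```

The `?` after the quantifier makes it lazy — it takes as little as possible before letting the rest of the pattern try.
`re.search` scans for the first position where the pattern succeeds.
The match spans [3:9] → '"zapi"'.
Captured: group 1 = 'zapi'.

('zapi',)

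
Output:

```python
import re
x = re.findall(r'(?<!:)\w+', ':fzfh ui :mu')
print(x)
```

['zfh', 'ui', 'u']

The negative lookahead/lookbehind blocks any match where the forbidden context is present.
Scanning left to right: at [2:5] → 'zfh'; at [6:8] → 'ui'; at [11:12] → 'u'.
No capturing groups, so `findall` returns the 3 full match strings.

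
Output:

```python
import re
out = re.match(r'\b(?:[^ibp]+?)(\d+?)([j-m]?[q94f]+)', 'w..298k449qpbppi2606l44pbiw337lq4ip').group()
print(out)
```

w..29

`re.match` only tries the pattern at the start of the string.
The match spans [0:5] → 'w..29'.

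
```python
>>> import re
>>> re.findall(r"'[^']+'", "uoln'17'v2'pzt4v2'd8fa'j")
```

["'17'", "'pzt4v2'"]

Matches: at [4:8] → "'17'"; at [10:18] → "'pzt4v2'".
Since nothing is captured, `findall` lists the 2 matched substrings directly.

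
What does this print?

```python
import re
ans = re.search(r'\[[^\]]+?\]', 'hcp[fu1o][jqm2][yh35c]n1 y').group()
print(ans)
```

The match spans [3:9] → '[fu1o]'.

[fu1o]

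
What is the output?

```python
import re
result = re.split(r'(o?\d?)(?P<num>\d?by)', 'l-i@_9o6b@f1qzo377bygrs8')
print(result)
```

Pattern: optionally a literal 'o', then optionally a digit (captured); then optionally a digit, then the literal 'by' (captured as 'num').
Matches to split on: at [16:20] → '77by'.
`re.split` interleaves the captured-group text with the surrounding fragments.

['l-i@_9o6b@f1qzo3', '7', '7by', 'grs8']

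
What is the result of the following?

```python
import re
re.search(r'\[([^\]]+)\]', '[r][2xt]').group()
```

'[r]'

`re.search` tries every starting position until one works.
The match spans [0:3] → '[r]'.
Captured: group 1 = 'r'.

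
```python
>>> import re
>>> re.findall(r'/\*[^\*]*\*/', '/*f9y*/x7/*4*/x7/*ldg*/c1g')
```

['/*f9y*/', '/*4*/', '/*ldg*/']

Matches: at [0:7] → '/*f9y*/'; at [9:14] → '/*4*/'; at [16:23] → '/*ldg*/'.
`findall` yields the raw match text (3 of them) because the pattern has no groups.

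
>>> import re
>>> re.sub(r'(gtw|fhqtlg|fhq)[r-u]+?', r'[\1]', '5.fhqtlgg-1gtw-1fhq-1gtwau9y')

'5.[fhq]lgg-1gtw-1fhq-1gtwau9y'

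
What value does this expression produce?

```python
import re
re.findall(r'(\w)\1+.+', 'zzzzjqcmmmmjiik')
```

['z']

The backreference `\1` re-matches whatever the first group consumed, character for character.
One capturing group, so `findall` returns just the captured substring from the one match — 1 in all.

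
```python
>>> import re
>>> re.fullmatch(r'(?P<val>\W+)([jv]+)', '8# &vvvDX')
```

None

Pattern: one or more of a non-word character (captured as 'val'); then one or more of one of [jv] (captured).
`re.fullmatch` is like wrapping the pattern in `^…$` (in single-line mode).
Here there's no way to consume every character, so the call returns None.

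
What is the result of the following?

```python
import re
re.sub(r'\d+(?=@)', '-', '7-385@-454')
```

Lookahead/lookbehind check context without consuming it, so the matched span excludes the asserted characters.
Each match is replaced by '-'.

'7--@-454'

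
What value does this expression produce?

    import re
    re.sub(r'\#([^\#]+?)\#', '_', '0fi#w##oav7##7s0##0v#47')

'0fi____47'

Matches: at [3:6] → '#w#'; at [6:12] → '#oav7#'; at [12:17] → '#7s0#'; at [17:21] → '#0v#'.
`sub` substitutes '_' at each match site.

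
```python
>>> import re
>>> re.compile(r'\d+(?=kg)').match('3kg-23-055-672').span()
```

(0, 1)

`re.match` won't scan ahead — the pattern has to work from the very first character.
The match spans [0:1] → '3'.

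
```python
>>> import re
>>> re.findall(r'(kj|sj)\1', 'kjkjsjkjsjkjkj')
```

['kj', 'kj']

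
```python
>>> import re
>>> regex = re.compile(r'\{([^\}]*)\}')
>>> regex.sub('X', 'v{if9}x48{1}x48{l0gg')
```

Matches: at [1:6] → '{if9}'; at [9:12] → '{1}'.
Each match is replaced by 'X'.

'vXx48Xx48{l0gg'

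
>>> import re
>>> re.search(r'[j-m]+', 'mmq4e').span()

(0, 2)

This matches one or more of a character in [j-m].
Unlike `match`, `search` isn't anchored — it looks for the pattern anywhere in the string.
The match spans [0:2] → 'mm'.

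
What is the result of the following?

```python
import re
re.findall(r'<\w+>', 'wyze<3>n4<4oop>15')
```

['<3>', '<4oop>']

Matches: at [4:7] → '<3>'; at [9:15] → '<4oop>'.
With no groups in the pattern, `findall` gives back each whole match — 2 here.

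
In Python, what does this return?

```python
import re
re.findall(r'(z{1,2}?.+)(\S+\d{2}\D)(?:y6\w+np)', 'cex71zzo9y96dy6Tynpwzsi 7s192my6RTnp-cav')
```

This matches 1 to 2 of the literal 'z' (lazy), then one or more of any character (captured); then one or more of a non-whitespace character, then exactly 2 of a digit, then a non-digit (captured); then the literal 'y6', then one or more of a word character, then the literal 'np' (non-capturing group).
Scanning left to right: at [5:36] match 'zzo9y96dy6Tynpwzsi 7s192my6RTnp', groups = ('zzo9y96dy6Tynpwzsi 7s', '192m').
`findall` packs the 2 group values into a tuple for every match.

[('zzo9y96dy6Tynpwzsi 7s', '192m')]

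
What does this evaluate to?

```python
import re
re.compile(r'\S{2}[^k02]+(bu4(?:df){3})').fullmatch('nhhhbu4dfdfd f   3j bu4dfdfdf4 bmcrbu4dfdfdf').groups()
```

('bu4dfdfdf',)

The pattern matches exactly 2 of a non-whitespace character, then one or more of any character except [k02]; then the literal 'bu4', then the literal 'df' repeated 3 times (captured).
`re.fullmatch` requires the pattern to consume the entire string.
The match spans [0:44] → 'nhhhbu4dfdfd f   3j bu4dfdfdf4 bmcrbu4dfdfdf'.
Captured: group 1 = 'bu4dfdfdf'.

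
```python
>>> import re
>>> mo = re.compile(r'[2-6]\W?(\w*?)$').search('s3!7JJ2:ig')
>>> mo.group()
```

'2:ig'

Pattern: a character in [2-6], then optionally a non-word character; then zero or more of a word character (lazy) (captured); then anchored at the end.
The match spans [6:10] → '2:ig'.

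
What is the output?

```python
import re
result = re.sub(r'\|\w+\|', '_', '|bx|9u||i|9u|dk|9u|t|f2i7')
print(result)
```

Matches: at [0:4] → '|bx|'; at [7:10] → '|i|'; at [12:16] → '|dk|'; at [18:21] → '|t|'.
Each match is replaced by '_'.

_9u|_9u_9u_f2i7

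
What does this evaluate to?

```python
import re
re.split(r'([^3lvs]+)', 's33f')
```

Pattern: one or more of any character except [3lvs] (captured).
Matches to split on: at [3:4] → 'f'.
Because the pattern has a capturing group, `split` also inserts each captured text between the pieces.

['s33', 'f', '']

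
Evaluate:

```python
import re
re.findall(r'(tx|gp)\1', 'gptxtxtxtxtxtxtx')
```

`\1` is not a pattern — it's the concrete string captured by group 1, re-applied verbatim.
Matches: at [2:6] match 'txtx', group 1 = 'tx'; at [6:10] match 'txtx', group 1 = 'tx'; at [10:14] match 'txtx', group 1 = 'tx'.
One capturing group, so `findall` returns just the captured substring from each match — 3 in all.

['tx', 'tx', 'tx']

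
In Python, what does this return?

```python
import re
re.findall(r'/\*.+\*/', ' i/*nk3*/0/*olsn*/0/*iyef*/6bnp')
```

['/*nk3*/0/*olsn*/0/*iyef*/']

Matches: at [2:27] → '/*nk3*/0/*olsn*/0/*iyef*/'.
Since nothing is captured, `findall` lists the 1 matched substring directly.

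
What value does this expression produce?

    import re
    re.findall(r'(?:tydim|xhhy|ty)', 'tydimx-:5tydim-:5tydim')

['tydim', 'tydim', 'tydim']

Alternation isn't longest-match — the leftmost alternative that fits at this position is chosen.
With no groups in the pattern, `findall` gives back each whole match — 3 here.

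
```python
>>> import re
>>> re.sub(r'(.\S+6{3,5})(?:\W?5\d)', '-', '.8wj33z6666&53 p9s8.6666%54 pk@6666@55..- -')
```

'---..- -'

Every occurrence is swapped for '-'.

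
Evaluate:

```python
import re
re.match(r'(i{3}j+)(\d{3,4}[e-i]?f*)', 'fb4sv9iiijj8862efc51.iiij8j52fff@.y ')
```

None

Pattern: exactly 3 of a literal 'i', then one or more of a literal 'j' (captured); then 3 to 4 of a digit, then optionally a character in [e-i], then zero or more of a literal 'f' (captured).
With `match`, the pattern is implicitly anchored at the beginning.
Here the pattern fails at index 0, so the call returns None.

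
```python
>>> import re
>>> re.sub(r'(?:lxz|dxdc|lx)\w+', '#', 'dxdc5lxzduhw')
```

Every occurrence is swapped for '#'.

'#'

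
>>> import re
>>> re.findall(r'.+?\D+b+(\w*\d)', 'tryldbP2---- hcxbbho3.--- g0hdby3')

The pattern matches one or more of any character (lazy), then one or more of a non-digit; then one or more of a literal 'b'; then zero or more of a word character, then a digit (captured).
A non-greedy quantifier consumes as few characters as it can — just enough that the remainder of the pattern still matches from where it stops; whatever follows it matches normally.
Walking the string: at [0:8] match 'tryldbP2', group 1 = 'P2'; at [8:21] match '---- hcxbbho3', group 1 = 'ho3'; at [21:33] match '.--- g0hdby3', group 1 = 'y3'.
`findall` collects group 1 from each match (3 total).

['P2', 'ho3', 'y3']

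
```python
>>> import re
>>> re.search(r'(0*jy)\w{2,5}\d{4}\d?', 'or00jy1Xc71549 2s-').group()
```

'00jy1Xc71549'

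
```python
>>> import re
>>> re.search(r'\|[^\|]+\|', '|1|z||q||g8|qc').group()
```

'|1|'

The match spans [0:3] → '|1|'.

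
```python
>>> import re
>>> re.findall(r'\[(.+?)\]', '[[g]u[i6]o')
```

The `?` after the quantifier makes it lazy — it takes as little as possible before letting the rest of the pattern try.
Matches: at [0:4] match '[[g]', group 1 = '[g'; at [5:9] match '[i6]', group 1 = 'i6'.
One capturing group, so `findall` returns just the captured substring from each match — 2 in all.

['[g', 'i6']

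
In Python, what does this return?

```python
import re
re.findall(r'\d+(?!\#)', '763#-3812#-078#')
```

The negative lookahead/lookbehind blocks any match where the forbidden context is present.
With no groups in the pattern, `findall` gives back each whole match — 3 here.

['76', '381', '07']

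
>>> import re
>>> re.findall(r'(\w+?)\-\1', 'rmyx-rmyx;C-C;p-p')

['rmyx', 'C', 'p']

The backreference `\1` re-matches whatever the first group consumed, character for character.
Matches: at [0:9] match 'rmyx-rmyx', group 1 = 'rmyx'; at [10:13] match 'C-C', group 1 = 'C'; at [14:17] match 'p-p', group 1 = 'p'.
With a single group, `findall` returns only what that group captured — 3 items.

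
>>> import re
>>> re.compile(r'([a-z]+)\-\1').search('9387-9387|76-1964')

None

After group 1 captures some text, `\1` only succeeds where that same text appears again.
Here the pattern never matches, so the call returns None.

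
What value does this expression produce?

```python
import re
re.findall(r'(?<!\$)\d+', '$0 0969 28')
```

A negative assertion filters positions out without eating any characters.
`findall` yields the raw match text (2 of them) because the pattern has no groups.

['0969', '28']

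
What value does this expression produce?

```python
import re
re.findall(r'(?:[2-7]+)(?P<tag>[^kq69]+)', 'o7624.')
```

This matches one or more of a character in [2-7] (non-capturing group); then one or more of any character except [kq69] (captured as 'tag').
Walking the string: at [1:6] match '7624.', group 1 = '.'.
`findall` collects group 1 from the one match (1 total).

['.']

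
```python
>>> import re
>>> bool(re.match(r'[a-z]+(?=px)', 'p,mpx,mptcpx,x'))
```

False

The lookaround is zero-width — it requires the adjacent text to match without consuming it, so the asserted text isn't part of the match.
`re.match` won't scan ahead — the pattern has to work from the very first character.
Here the pattern fails at index 0, so the call returns None, and `bool(None)` is False.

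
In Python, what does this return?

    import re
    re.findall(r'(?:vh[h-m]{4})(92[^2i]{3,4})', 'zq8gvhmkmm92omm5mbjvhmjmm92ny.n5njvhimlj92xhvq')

The pattern matches the literal 'vh', then exactly 4 of a character in [h-m] (non-capturing group); then the literal '92', then 3 to 4 of any character except [2i] (captured).
Matches: at [4:16] match 'vhmkmm92omm5', group 1 = '92omm5'; at [19:31] match 'vhmjmm92ny.n', group 1 = '92ny.n'; at [34:46] match 'vhimlj92xhvq', group 1 = '92xhvq'.
`findall` collects group 1 from each match (3 total).

['92omm5', '92ny.n', '92xhvq']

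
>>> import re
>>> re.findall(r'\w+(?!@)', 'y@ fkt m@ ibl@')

A negative assertion filters positions out without eating any characters.
Since nothing is captured, `findall` lists the 2 matched substrings directly.

['fkt', 'ib']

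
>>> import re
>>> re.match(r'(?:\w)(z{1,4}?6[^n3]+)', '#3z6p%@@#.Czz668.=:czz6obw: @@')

The pattern matches a word character (non-capturing group); then 1 to 4 of the literal 'z' (lazy), then a literal '6', then one or more of any character except [n3] (captured).
`match` is anchored at position 0; if the pattern doesn't fit there, it returns None.
Here the pattern fails at index 0, so the call returns None.

None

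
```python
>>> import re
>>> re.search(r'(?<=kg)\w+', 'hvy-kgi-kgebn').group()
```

'i'

The lookaround is zero-width — it requires the adjacent text to match without consuming it, so the asserted text isn't part of the match.
`re.search` scans for the first position where the pattern succeeds.
The match spans [6:7] → 'i'.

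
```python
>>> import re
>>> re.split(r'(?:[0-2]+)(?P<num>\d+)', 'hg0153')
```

The pattern matches one or more of a character in [0-2] (non-capturing group); then one or more of a digit (captured as 'num').
Matches to split on: at [2:6] → '0153'.
Because the pattern has a capturing group, `split` also inserts each captured text between the pieces.

['hg', '53', '']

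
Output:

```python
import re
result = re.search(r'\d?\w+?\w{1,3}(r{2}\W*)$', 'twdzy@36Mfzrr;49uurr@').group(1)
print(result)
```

rr@

Pattern: optionally a digit, then one or more of a word character (lazy), then 1 to 3 of a word character; then exactly 2 of the literal 'r', then zero or more of a non-word character (captured); then anchored at the end.
Unlike `match`, `search` isn't anchored — it looks for the pattern anywhere in the string.
The match spans [14:21] → '49uurr@'.
Captured: group 1 = 'rr@'.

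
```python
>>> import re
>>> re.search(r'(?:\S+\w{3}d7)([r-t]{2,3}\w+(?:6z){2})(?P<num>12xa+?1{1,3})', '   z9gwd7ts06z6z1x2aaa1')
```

The pattern matches one or more of a non-whitespace character, then exactly 3 of a word character, then the literal 'd7' (non-capturing group); then 2 to 3 of a character in [r-t], then one or more of a word character, then the literal '6z' repeated 2 times (captured); then the literal '12x', then one or more of a literal 'a' (lazy), then 1 to 3 of the literal '1' (captured as 'num').
Here nothing in the string fits, so the call returns None.

None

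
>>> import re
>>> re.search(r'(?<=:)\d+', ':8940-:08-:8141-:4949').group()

'8940'

The positive lookaround only admits positions where the adjacent text matches; those characters stay outside the span.
`re.search` tries every starting position until one works.
The match spans [1:5] → '8940'.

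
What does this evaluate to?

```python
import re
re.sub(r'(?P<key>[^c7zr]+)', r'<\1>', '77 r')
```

'77< >r'

This matches one or more of any character except [c7zr] (captured as 'key').
Matches: at [2:3] → ' '.
The replacement refers to a captured group, so each match is rewritten using its own captured text.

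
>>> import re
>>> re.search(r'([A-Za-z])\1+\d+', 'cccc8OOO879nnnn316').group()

A backreference is literal: `\1` must see the identical characters the first group matched.
`search` walks the string left to right and returns the first match it finds.
The match spans [0:5] → 'cccc8'.
Captured: group 1 = 'c'.

'cccc8'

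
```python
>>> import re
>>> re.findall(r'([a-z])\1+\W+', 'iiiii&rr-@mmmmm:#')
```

['i', 'r', 'm']

The backreference `\1` re-matches whatever the first group consumed, character for character.
Matches: at [0:6] match 'iiiii&', group 1 = 'i'; at [6:10] match 'rr-@', group 1 = 'r'; at [10:17] match 'mmmmm:#', group 1 = 'm'.
With a single group, `findall` returns only what that group captured — 3 items.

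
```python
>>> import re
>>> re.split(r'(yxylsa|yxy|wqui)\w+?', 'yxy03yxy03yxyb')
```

['', 'yxy', '3', 'yxy', '3', 'yxy', '']

Matches to split on: at [0:4] → 'yxy0'; at [5:9] → 'yxy0'; at [10:14] → 'yxyb'.
Because the pattern has a capturing group, `split` also inserts each captured text between the pieces.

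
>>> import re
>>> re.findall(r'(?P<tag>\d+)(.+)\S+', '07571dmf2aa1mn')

[('07571', 'dmf2aa1m')]

This matches one or more of a digit (captured as 'tag'); then one or more of any character (captured); then one or more of a non-whitespace character.
Matches: at [0:14] match '07571dmf2aa1mn', groups = ('07571', 'dmf2aa1m').
With 2 capturing groups, `findall` returns a 2-tuple per match.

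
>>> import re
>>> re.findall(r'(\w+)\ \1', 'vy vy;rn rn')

['vy', 'rn']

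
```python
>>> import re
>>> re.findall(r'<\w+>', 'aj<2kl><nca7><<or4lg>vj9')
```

Matches: at [2:7] → '<2kl>'; at [7:13] → '<nca7>'; at [14:21] → '<or4lg>'.
Since nothing is captured, `findall` lists the 3 matched substrings directly.

['<2kl>', '<nca7>', '<or4lg>']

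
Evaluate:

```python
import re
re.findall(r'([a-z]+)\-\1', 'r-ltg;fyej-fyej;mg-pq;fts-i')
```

`\1` is not a pattern — it's the concrete string captured by group 1, re-applied verbatim.
Scanning left to right: at [6:15] match 'fyej-fyej', group 1 = 'fyej'.
`findall` collects group 1 from the one match (1 total).

['fyej']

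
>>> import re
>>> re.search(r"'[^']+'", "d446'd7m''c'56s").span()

(4, 9)

`search` walks the string left to right and returns the first match it finds.
The match spans [4:9] → "'d7m'".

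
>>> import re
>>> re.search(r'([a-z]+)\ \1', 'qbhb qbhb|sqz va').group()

After group 1 captures some text, `\1` only succeeds where that same text appears again.
`re.search` scans for the first position where the pattern succeeds.
The match spans [0:9] → 'qbhb qbhb'.
Captured: group 1 = 'qbhb'.

'qbhb qbhb'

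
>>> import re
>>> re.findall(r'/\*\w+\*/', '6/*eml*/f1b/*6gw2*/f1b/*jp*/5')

With no groups in the pattern, `findall` gives back each whole match — 3 here.

['/*eml*/', '/*6gw2*/', '/*jp*/']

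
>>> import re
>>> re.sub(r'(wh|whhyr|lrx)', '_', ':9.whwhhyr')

':9.__hyr'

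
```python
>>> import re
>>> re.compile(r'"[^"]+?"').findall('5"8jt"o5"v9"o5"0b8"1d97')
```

Since nothing is captured, `findall` lists the 3 matched substrings directly.

['"8jt"', '"v9"', '"0b8"']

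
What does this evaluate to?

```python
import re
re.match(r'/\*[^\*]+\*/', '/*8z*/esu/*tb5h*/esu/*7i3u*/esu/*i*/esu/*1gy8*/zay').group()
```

'/*8z*/'

`re.match` won't scan ahead — the pattern has to work from the very first character.
The match spans [0:6] → '/*8z*/'.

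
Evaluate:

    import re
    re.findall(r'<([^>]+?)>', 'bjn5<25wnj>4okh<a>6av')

Walking the string: at [4:11] match '<25wnj>', group 1 = '25wnj'; at [15:18] match '<a>', group 1 = 'a'.
Because there's exactly one group, `findall` drops the full match and keeps group 1 from each hit.

['25wnj', 'a']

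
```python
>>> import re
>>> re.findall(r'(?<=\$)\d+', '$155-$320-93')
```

['155', '320']

The positive lookaround only admits positions where the adjacent text matches; those characters stay outside the span.
With no groups in the pattern, `findall` gives back each whole match — 2 here.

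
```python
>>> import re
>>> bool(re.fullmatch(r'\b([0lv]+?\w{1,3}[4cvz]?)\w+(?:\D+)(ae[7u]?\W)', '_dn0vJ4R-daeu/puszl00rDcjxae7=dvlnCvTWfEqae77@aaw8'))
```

False

Pattern: a word boundary (`\b`, zero-width); then one or more of one of [0lv] (lazy), then 1 to 3 of a word character, then optionally one of [4cvz] (captured); then one or more of a word character; then one or more of a non-digit (non-capturing group); then the literal 'ae', then optionally one of [7u], then a non-word character (captured).
For `fullmatch`, every character of the input must be accounted for by the pattern.
Here the string isn't matched end-to-end, so the call returns None, and `bool(None)` is False.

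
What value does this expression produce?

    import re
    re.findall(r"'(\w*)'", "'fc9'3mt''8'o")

`findall` collects group 1 from each match (2 total).

['fc9', '']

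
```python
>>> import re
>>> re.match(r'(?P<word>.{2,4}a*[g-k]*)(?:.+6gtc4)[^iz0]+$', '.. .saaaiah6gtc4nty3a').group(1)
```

The match spans [0:21] → '.. .saaaiah6gtc4nty3a'.
Captured: group 1 = '.. .'.

'.. .'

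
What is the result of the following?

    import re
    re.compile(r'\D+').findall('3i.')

['i.']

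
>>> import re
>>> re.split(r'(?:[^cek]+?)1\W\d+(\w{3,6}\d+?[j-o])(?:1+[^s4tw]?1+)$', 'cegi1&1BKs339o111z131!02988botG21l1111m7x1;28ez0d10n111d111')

['ce', 'ez0d10n', '']

This matches one or more of any character except [cek] (lazy) (non-capturing group); then a literal '1', then a non-word character; then one or more of a digit; then 3 to 6 of a word character, then one or more of a digit (lazy), then a character in [j-o] (captured); then one or more of a literal '1', then optionally any character except [s4tw], then one or more of a literal '1' (non-capturing group); then anchored at the end.
`re.split` interleaves the captured-group text with the surrounding fragments.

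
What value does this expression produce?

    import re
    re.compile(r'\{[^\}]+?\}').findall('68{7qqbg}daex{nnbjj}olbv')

Since nothing is captured, `findall` lists the 2 matched substrings directly.

['{7qqbg}', '{nnbjj}']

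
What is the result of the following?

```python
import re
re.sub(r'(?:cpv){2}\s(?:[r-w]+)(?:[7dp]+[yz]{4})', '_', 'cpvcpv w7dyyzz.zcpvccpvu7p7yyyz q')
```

Each match is replaced by '_'.

'_.zcpvccpvu7p7yyyz q'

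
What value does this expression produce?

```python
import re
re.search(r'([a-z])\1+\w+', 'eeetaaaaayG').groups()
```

('e',)

The match spans [0:11] → 'eeetaaaaayG'.
Captured: group 1 = 'e'.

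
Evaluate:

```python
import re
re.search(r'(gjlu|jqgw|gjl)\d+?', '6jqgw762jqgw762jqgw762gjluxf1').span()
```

(1, 6)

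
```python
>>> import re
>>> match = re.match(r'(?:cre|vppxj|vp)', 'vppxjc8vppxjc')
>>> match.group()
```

'vppxj'

`re.match` only tries the pattern at the start of the string.
The match spans [0:5] → 'vppxj'.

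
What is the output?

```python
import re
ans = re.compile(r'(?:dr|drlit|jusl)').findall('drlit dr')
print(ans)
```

Branches in `(...|...)` are attempted left-to-right; the first branch that allows the whole pattern to succeed is taken.
No capturing groups, so `findall` returns the 2 full match strings.

['dr', 'dr']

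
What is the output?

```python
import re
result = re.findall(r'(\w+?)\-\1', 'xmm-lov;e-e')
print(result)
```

['e']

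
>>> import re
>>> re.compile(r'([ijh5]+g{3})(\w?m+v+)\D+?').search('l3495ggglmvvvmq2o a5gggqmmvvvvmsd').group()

'5ggglmvvvm'

Pattern: one or more of one of [ijh5], then exactly 3 of the literal 'g' (captured); then optionally a word character, then one or more of the literal 'm', then one or more of a literal 'v' (captured); then one or more of a non-digit (lazy).
`re.search` tries every starting position until one works.
The match spans [4:14] → '5ggglmvvvm'.
Captured: group 1 = '5ggg', group 2 = 'lmvvv'.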